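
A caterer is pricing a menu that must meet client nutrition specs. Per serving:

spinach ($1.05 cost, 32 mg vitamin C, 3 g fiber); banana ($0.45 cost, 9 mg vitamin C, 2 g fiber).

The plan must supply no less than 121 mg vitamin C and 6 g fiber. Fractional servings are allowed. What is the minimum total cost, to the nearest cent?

$3.97

Minimising a linear cost over {vitamin C ≥ 121, fiber ≥ 6, servings ≥ 0} — the optimum is at a vertex, using one or two foods.
spinach only: max(121/32, 6/3) = 3.781 servings → $3.97.
banana only: max(121/9, 6/2) = 13.44 servings → $6.05.
spinach + banana: the both-tight solution has a negative serving — not a feasible corner.
Cheapest feasible corner: $3.97.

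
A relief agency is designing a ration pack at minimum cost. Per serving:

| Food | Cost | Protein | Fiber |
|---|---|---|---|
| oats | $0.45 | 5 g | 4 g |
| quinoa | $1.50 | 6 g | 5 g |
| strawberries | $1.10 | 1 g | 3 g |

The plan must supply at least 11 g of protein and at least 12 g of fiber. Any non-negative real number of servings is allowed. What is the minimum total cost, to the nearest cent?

$1.35

Two binding constraints pin down two serving amounts, so the optimal mix uses at most two foods. The candidates are each food alone (scaled to the tighter of protein/fiber) and each pair with both constraints tight.
oats only: max(11/5, 12/4) = 3 servings → $1.35.
quinoa only: max(11/6, 12/5) = 2.4 servings → $3.60.
strawberries only: max(11/1, 12/3) = 11 servings → $12.10.
oats + quinoa with both targets exact would need a negative amount; discard.
oats + strawberries with both tight: 1.909 servings and 1.455 servings → $2.46.
quinoa + strawberries with both tight: 1.615 servings and 1.308 servings → $3.86.
So the least-cost plan costs $1.35.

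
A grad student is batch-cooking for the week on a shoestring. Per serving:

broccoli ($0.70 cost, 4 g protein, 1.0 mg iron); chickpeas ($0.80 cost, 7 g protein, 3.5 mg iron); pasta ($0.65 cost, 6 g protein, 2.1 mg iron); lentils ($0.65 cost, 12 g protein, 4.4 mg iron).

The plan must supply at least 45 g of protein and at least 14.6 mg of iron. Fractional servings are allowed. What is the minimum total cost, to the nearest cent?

$2.44

Minimising a linear cost over {protein ≥ 45, iron ≥ 14.6, servings ≥ 0} — the optimum is at a vertex, using one or two foods.
broccoli only: max(45/4, 14.6/1.0) = 14.6 servings → $10.22.
chickpeas only: max(45/7, 14.6/3.5) = 6.429 servings → $5.14.
pasta only: max(45/6, 14.6/2.1) = 7.5 servings → $4.88.
lentils only: max(45/12, 14.6/4.4) = 3.75 servings → $2.44.
broccoli + chickpeas with both tight: 7.9 servings and 1.914 servings → $7.06.
broccoli + pasta with both tight: 2.875 servings and 5.583 servings → $5.64.
broccoli + lentils with both tight: 4.071 servings and 2.393 servings → $4.41.
chickpeas + pasta: intersection lies outside the first quadrant.
chickpeas + lentils with both targets exact would need a negative amount; discard.
pasta + lentils: intersection lies outside the first quadrant.
Cheapest feasible corner: $2.44.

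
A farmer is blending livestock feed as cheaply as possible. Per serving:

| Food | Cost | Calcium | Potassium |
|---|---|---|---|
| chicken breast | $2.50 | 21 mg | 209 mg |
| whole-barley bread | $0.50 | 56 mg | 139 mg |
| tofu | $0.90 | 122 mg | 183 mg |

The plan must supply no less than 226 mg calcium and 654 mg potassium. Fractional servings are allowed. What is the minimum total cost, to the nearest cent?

$2.35

An LP optimum is at a vertex; with two nutrient constraints at most two foods are used. Check each candidate.
chicken breast only: max(226/21, 654/209) = 10.76 servings → $26.90.
whole-barley bread only: max(226/56, 654/139) = 4.705 servings → $2.35.
tofu only: max(226/122, 654/183) = 3.574 servings → $3.22.
chicken breast + whole-barley bread with both tight: 0.5931 servings and 3.813 servings → $3.39.
chicken breast + tofu with both tight: 1.775 servings and 1.547 servings → $5.83.
whole-barley bread + tofu: the both-tight solution has a negative serving — not a feasible corner.
The minimum over all feasible corners is $2.35.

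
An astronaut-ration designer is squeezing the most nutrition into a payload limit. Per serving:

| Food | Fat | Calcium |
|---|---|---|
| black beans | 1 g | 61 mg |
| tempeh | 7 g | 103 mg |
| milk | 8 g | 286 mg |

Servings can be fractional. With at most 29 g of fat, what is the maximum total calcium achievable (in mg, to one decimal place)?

Calcium per g fat: black beans 61, milk 35.75, tempeh 14.71.
With no serving limits, spend the whole fat allowance on black beans: 29 g / 1 g × 61 mg = 1769.0 mg.

1769.0 mg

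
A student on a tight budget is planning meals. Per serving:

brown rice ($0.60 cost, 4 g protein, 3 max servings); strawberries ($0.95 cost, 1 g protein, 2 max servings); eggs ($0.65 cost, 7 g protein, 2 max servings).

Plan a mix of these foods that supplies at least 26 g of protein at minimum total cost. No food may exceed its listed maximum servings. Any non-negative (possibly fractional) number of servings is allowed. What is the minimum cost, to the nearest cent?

Cost per g of protein: eggs $0.0929, brown rice $0.1500, strawberries $0.9500.
Take 2 servings of eggs: +14.0 g protein for $1.30 (total $1.30, still need 12.0 g).
Take 3 servings of brown rice: +12.0 g protein for $1.80 (total $3.10, still need 0.0 g).
Greedy by cheapest-per-g is optimal for a single linear constraint, so the minimum cost is $3.10.

$3.10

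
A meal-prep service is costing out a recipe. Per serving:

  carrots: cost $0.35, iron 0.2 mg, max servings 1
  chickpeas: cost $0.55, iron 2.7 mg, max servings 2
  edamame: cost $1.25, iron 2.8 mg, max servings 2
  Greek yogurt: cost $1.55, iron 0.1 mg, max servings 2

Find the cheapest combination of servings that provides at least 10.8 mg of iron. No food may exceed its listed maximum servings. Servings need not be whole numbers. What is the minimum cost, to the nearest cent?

$3.51

Cost per mg of iron: chickpeas $0.2037, edamame $0.4464, carrots $1.7500, Greek yogurt $15.5000.
Take 2 servings of chickpeas: +5.4 mg iron for $1.10 (total $1.10, still need 5.4 mg).
Take 1.929 servings of edamame: +5.4 mg iron for $2.41 (total $3.51, still need 0.0 mg).
Greedy by cheapest-per-mg is optimal for a single linear constraint, so the minimum cost is $3.51.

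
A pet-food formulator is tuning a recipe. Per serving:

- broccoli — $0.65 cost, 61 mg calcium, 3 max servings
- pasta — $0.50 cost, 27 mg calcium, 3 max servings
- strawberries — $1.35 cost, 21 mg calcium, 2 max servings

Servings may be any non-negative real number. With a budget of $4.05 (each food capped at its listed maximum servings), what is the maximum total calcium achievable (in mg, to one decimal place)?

273.3 mg

Calcium per dollar: broccoli 93.85, pasta 54, strawberries 15.56.
Take 3 servings of broccoli: spends $1.95, +183.0 mg calcium (running total 183.0 mg).
Take 3 servings of pasta: spends $1.50, +81.0 mg calcium (running total 264.0 mg).
Take 0.4444 servings of strawberries: spends $0.60, +9.3 mg calcium (running total 273.3 mg).
Filling greedily by calcium-per-dollar is optimal for one linear limit, giving 273.3 mg.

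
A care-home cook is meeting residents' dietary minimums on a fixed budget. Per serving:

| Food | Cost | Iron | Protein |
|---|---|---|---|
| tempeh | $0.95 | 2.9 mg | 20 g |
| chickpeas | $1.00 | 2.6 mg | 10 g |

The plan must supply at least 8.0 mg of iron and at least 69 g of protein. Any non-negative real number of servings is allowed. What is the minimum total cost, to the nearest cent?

The cheapest plan sits at a corner of the feasible region — with two constraints it uses at most two foods.
tempeh only: max(8.0/2.9, 69/20) = 3.45 servings → $3.28.
chickpeas only: max(8.0/2.6, 69/10) = 6.9 servings → $6.90.
tempeh + chickpeas: the both-tight solution has a negative serving — not a feasible corner.
The minimum over all feasible corners is $3.28.

$3.28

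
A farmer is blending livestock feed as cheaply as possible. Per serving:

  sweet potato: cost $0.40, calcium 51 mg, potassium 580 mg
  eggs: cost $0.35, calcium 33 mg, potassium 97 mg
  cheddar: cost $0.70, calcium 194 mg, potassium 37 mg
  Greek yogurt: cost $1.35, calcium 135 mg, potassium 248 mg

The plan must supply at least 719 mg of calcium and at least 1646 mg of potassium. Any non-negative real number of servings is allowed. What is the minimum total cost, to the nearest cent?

Compare the cost at each extreme point of the feasible region.
sweet potato only: max(719/51, 1646/580) = 14.1 servings → $5.64.
eggs only: max(719/33, 1646/97) = 21.79 servings → $7.63.
cheddar only: max(719/194, 1646/37) = 44.49 servings → $31.14.
Greek yogurt only: max(719/135, 1646/248) = 6.637 servings → $8.96.
sweet potato + eggs: intersection lies outside the first quadrant.
sweet potato + cheddar with both tight: 2.646 servings and 3.011 servings → $3.17.
sweet potato + Greek yogurt with both tight: 0.6686 servings and 5.073 servings → $7.12.
eggs + cheddar with both tight: 16.63 servings and 0.8766 servings → $6.44.
eggs + Greek yogurt with both tight: 8.939 servings and 3.141 servings → $7.37.
cheddar + Greek yogurt: intersection lies outside the first quadrant.
The minimum over all feasible corners is $3.17.

$3.17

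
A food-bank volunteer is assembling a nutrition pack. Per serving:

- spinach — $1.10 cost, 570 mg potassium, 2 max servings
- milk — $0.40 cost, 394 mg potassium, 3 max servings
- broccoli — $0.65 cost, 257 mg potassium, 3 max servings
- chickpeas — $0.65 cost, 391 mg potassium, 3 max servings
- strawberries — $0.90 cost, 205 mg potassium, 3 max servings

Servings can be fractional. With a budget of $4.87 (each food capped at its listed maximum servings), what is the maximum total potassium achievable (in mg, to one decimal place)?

3246.3 mg

Potassium per dollar: milk 985, chickpeas 601.5, spinach 518.2, broccoli 395.4, strawberries 227.8.
Take 3 servings of milk: spends $1.20, +1182.0 mg potassium (running total 1182.0 mg).
Take 3 servings of chickpeas: spends $1.95, +1173.0 mg potassium (running total 2355.0 mg).
Take 1.564 servings of spinach: spends $1.72, +891.3 mg potassium (running total 3246.3 mg).
Greedy by best ratio exhausts the cost allowance optimally: 3246.3 mg.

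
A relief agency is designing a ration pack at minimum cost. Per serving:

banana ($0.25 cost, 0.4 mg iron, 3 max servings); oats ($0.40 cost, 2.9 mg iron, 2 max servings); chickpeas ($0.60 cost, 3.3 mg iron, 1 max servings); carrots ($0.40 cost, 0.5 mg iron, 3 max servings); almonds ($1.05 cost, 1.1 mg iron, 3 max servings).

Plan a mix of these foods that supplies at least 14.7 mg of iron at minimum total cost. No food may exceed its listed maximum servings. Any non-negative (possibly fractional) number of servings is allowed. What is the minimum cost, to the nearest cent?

Cost per mg of iron: oats $0.1379, chickpeas $0.1818, banana $0.6250, carrots $0.8000, almonds $0.9545.
Take 2 servings of oats: +5.8 mg iron for $0.80 (total $0.80, still need 8.9 mg).
Take 1 serving of chickpeas: +3.3 mg iron for $0.60 (total $1.40, still need 5.6 mg).
Take 3 servings of banana: +1.2 mg iron for $0.75 (total $2.15, still need 4.4 mg).
Take 3 servings of carrots: +1.5 mg iron for $1.20 (total $3.35, still need 2.9 mg).
Take 2.636 servings of almonds: +2.9 mg iron for $2.77 (total $6.12, still need 0.0 mg).
Greedy by cheapest-per-mg is optimal for a single linear constraint, so the minimum cost is $6.12.

$6.12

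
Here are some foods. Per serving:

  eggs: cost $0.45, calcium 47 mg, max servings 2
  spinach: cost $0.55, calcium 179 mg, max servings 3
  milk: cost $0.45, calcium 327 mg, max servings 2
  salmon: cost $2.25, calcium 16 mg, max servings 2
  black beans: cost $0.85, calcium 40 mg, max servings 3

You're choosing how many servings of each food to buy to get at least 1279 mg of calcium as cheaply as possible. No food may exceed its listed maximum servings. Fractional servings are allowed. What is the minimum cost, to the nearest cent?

Cost per mg of calcium: milk $0.0014, spinach $0.0031, eggs $0.0096, black beans $0.0213, salmon $0.1406.
Take 2 servings of milk: +654.0 mg calcium for $0.90 (total $0.90, still need 625.0 mg).
Take 3 servings of spinach: +537.0 mg calcium for $1.65 (total $2.55, still need 88.0 mg).
Take 1.872 servings of eggs: +88.0 mg calcium for $0.84 (total $3.39, still need 0.0 mg).
Greedy by cheapest-per-mg is optimal for a single linear constraint, so the minimum cost is $3.39.

$3.39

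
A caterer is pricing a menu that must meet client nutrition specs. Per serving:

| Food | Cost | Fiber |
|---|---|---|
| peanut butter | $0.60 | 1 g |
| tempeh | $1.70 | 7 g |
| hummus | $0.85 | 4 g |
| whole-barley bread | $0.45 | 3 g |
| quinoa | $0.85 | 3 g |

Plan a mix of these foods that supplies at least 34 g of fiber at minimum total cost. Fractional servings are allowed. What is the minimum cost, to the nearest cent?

$5.10

Cost per g of fiber: whole-barley bread $0.1500, hummus $0.2125, tempeh $0.2429, quinoa $0.2833, peanut butter $0.6000.
With no serving limits, use only whole-barley bread: 34 g / 3 g = 11.33 servings × $0.45 = $5.10.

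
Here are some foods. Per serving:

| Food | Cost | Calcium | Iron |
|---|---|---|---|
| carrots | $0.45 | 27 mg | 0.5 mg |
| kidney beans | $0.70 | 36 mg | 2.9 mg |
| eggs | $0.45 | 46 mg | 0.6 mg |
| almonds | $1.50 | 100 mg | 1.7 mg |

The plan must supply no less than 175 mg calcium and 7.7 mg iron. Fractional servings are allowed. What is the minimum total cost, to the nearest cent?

For a min-cost LP with two ≥-constraints, a basic feasible solution has at most two positive variables.
carrots only: max(175/27, 7.7/0.5) = 15.4 servings → $6.93.
kidney beans only: max(175/36, 7.7/2.9) = 4.861 servings → $3.40.
eggs only: max(175/46, 7.7/0.6) = 12.83 servings → $5.78.
almonds only: max(175/100, 7.7/1.7) = 4.529 servings → $6.79.
carrots + kidney beans with both tight: 3.819 servings and 1.997 servings → $3.12.
carrots + eggs: the both-tight solution has a negative serving — not a feasible corner.
carrots + almonds with both targets exact would need a negative amount; discard.
kidney beans + eggs with both tight: 2.229 servings and 2.06 servings → $2.49.
kidney beans + almonds with both tight: 2.065 servings and 1.007 servings → $2.96.
eggs + almonds: the both-tight solution has a negative serving — not a feasible corner.
So the least-cost plan costs $2.49.

$2.49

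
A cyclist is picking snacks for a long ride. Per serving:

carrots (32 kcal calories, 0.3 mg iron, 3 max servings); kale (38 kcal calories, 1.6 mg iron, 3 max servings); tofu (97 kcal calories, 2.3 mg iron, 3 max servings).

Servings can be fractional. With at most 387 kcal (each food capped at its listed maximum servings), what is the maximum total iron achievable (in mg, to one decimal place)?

Iron per kcal: kale 0.04211, tofu 0.02371, carrots 0.009375.
Take 3 servings of kale: uses 114 kcal, +4.8 mg iron (running total 4.8 mg).
Take 2.814 servings of tofu: uses 273 kcal, +6.5 mg iron (running total 11.3 mg).
Greedy by best ratio exhausts the calories allowance optimally: 11.3 mg.

11.3 mg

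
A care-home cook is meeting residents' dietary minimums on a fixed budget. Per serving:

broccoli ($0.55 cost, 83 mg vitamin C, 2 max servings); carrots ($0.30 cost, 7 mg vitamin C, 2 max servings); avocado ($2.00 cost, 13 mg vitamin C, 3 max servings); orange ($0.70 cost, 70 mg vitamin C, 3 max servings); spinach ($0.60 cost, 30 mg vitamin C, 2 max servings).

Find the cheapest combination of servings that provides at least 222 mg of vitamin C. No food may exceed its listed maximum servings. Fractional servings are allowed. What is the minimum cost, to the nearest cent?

$1.66

Cost per mg of vitamin C: broccoli $0.0066, orange $0.0100, spinach $0.0200, carrots $0.0429, avocado $0.1538.
Take 2 servings of broccoli: +166.0 mg vitamin C for $1.10 (total $1.10, still need 56.0 mg).
Take 0.8 servings of orange: +56.0 mg vitamin C for $0.56 (total $1.66, still need 0.0 mg).
Greedy by cheapest-per-mg is optimal for a single linear constraint, so the minimum cost is $1.66.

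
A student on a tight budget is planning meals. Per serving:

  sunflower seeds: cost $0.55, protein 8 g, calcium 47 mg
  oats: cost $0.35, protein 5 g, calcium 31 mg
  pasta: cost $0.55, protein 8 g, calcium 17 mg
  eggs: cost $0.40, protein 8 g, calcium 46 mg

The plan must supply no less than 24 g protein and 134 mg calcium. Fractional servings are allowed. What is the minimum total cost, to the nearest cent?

$1.20

Compare the cost at each extreme point of the feasible region.
sunflower seeds only: max(24/8, 134/47) = 3 servings → $1.65.
oats only: max(24/5, 134/31) = 4.8 servings → $1.68.
pasta only: max(24/8, 134/17) = 7.882 servings → $4.34.
eggs only: max(24/8, 134/46) = 3 servings → $1.20.
sunflower seeds + oats: intersection lies outside the first quadrant.
sunflower seeds + pasta with both tight: 2.767 servings and 0.2333 servings → $1.65.
sunflower seeds + eggs with both targets exact would need a negative amount; discard.
oats + pasta with both tight: 4.074 servings and 0.454 servings → $1.68.
oats + eggs: intersection lies outside the first quadrant.
pasta + eggs with both tight: 0.1379 servings and 2.862 servings → $1.22.
The minimum over all feasible corners is $1.20.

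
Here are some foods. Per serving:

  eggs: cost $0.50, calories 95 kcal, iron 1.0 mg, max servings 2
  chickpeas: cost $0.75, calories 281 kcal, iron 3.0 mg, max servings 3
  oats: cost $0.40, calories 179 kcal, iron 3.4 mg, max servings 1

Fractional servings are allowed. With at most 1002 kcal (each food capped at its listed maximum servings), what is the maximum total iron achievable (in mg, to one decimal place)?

Iron per kcal: oats 0.01899, chickpeas 0.01068, eggs 0.01053.
Take 1 serving of oats: uses 179 kcal, +3.4 mg iron (running total 3.4 mg).
Take 2.929 servings of chickpeas: uses 823 kcal, +8.8 mg iron (running total 12.2 mg).
Filling greedily by iron-per-kcal is optimal for one linear limit, giving 12.2 mg.

12.2 mg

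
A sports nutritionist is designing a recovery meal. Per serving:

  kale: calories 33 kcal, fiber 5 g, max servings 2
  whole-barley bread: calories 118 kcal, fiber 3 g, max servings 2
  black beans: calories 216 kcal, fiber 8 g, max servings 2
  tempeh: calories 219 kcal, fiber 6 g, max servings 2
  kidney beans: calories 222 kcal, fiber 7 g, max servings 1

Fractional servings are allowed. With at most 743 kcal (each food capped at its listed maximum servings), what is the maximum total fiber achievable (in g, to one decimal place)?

Fiber per kcal: kale 0.1515, black beans 0.03704, kidney beans 0.03153, tempeh 0.0274, whole-barley bread 0.02542.
Take 2 servings of kale: uses 66 kcal, +10.0 g fiber (running total 10.0 g).
Take 2 servings of black beans: uses 432 kcal, +16.0 g fiber (running total 26.0 g).
Take 1 serving of kidney beans: uses 222 kcal, +7.0 g fiber (running total 33.0 g).
Take 0.105 servings of tempeh: uses 23 kcal, +0.6 g fiber (running total 33.6 g).
Greedy by best ratio exhausts the calories allowance optimally: 33.6 g.

33.6 g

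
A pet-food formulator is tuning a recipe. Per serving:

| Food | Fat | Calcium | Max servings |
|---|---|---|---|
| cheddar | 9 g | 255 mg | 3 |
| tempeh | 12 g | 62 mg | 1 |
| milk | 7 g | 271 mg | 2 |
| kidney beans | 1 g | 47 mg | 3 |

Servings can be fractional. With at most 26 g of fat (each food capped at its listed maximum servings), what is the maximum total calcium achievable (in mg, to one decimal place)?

938.0 mg

Calcium per g fat: kidney beans 47, milk 38.71, cheddar 28.33, tempeh 5.167.
Take 3 servings of kidney beans: uses 3 g fat, +141.0 mg calcium (running total 141.0 mg).
Take 2 servings of milk: uses 14 g fat, +542.0 mg calcium (running total 683.0 mg).
Take 1 serving of cheddar: uses 9 g fat, +255.0 mg calcium (running total 938.0 mg).
Greedy by best ratio exhausts the fat allowance optimally: 938.0 mg.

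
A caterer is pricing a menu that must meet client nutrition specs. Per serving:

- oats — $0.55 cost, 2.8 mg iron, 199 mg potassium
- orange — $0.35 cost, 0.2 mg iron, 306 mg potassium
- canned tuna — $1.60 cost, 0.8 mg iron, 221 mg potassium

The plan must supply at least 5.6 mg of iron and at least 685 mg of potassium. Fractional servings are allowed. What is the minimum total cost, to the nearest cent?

An LP optimum is at a vertex; with two nutrient constraints at most two foods are used. Check each candidate.
oats only: max(5.6/2.8, 685/199) = 3.442 servings → $1.89.
orange only: max(5.6/0.2, 685/306) = 28 servings → $9.80.
canned tuna only: max(5.6/0.8, 685/221) = 7 servings → $11.20.
oats + orange with both tight: 1.93 servings and 0.9836 servings → $1.41.
oats + canned tuna with both tight: 1.5 servings and 1.748 servings → $3.62.
orange + canned tuna with both targets exact would need a negative amount; discard.
So the least-cost plan costs $1.41.

$1.41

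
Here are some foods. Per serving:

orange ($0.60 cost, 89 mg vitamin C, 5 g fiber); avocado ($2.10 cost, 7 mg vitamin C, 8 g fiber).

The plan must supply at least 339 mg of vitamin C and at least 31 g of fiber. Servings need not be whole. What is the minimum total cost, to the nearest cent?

$3.72

orange only: max(339/89, 31/5) = 6.2 servings → $3.72.
avocado only: max(339/7, 31/8) = 48.43 servings → $101.70.
orange + avocado with both tight: 3.685 servings and 1.572 servings → $5.51.
The minimum over all feasible corners is $3.72.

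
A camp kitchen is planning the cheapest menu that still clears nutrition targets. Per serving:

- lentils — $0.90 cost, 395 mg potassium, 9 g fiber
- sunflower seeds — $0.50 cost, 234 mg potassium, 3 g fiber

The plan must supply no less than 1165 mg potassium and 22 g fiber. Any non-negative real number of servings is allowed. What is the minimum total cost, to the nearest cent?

$2.59

Check every corner: each single food scaled to meet both minima, and each pair solved so both constraints bind.
lentils only: max(1165/395, 22/9) = 2.949 servings → $2.65.
sunflower seeds only: max(1165/234, 22/3) = 7.333 servings → $3.67.
lentils + sunflower seeds with both tight: 1.795 servings and 1.949 servings → $2.59.
So the least-cost plan costs $2.59.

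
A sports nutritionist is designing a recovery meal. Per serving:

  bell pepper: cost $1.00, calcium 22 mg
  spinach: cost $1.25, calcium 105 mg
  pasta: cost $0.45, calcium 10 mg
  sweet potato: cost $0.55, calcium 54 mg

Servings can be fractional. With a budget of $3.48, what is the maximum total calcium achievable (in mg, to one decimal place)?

341.7 mg

Calcium per dollar: sweet potato 98.18, spinach 84, pasta 22.22, bell pepper 22.
With no serving limits, spend the whole cost allowance on sweet potato: $3.48 / $0.55 × 54 mg = 341.7 mg.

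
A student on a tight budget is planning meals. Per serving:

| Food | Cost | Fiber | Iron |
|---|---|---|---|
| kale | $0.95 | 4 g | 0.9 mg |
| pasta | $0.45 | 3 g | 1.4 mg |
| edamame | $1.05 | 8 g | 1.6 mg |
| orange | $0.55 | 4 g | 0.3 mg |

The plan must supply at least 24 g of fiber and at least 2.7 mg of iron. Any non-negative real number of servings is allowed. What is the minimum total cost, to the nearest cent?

Two binding constraints pin down two serving amounts, so the optimal mix uses at most two foods. The candidates are each food alone (scaled to the tighter of fiber/iron) and each pair with both constraints tight.
kale only: max(24/4, 2.7/0.9) = 6 servings → $5.70.
pasta only: max(24/3, 2.7/1.4) = 8 servings → $3.60.
edamame only: max(24/8, 2.7/1.6) = 3 servings → $3.15.
orange only: max(24/4, 2.7/0.3) = 9 servings → $4.95.
kale + pasta with both targets exact would need a negative amount; discard.
kale + edamame with both targets exact would need a negative amount; discard.
kale + orange with both tight: 1.5 servings and 4.5 servings → $3.90.
pasta + edamame: the both-tight solution has a negative serving — not a feasible corner.
pasta + orange with both tight: 0.766 servings and 5.426 servings → $3.33.
edamame + orange with both tight: 0.9 servings and 4.2 servings → $3.25.
The minimum over all feasible corners is $3.15.

$3.15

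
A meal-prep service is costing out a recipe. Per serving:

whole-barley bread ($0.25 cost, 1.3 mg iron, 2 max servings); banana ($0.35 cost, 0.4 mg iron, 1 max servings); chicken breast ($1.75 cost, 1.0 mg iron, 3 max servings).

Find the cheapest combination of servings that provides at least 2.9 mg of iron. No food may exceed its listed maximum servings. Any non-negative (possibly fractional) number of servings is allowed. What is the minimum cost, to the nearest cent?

$0.76

Cost per mg of iron: whole-barley bread $0.1923, banana $0.8750, chicken breast $1.7500.
Take 2 servings of whole-barley bread: +2.6 mg iron for $0.50 (total $0.50, still need 0.3 mg).
Take 0.75 servings of banana: +0.3 mg iron for $0.26 (total $0.76, still need 0.0 mg).
Greedy by cheapest-per-mg is optimal for a single linear constraint, so the minimum cost is $0.76.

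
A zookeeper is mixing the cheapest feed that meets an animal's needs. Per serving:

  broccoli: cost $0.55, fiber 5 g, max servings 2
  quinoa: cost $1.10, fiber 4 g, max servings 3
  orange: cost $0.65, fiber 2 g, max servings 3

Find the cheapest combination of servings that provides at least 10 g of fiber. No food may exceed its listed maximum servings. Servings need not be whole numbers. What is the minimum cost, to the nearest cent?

$1.10

Cost per g of fiber: broccoli $0.1100, quinoa $0.2750, orange $0.3250.
Take 2 servings of broccoli: +10.0 g fiber for $1.10 (total $1.10, still need 0.0 g).
Filling from the cheapest source first is optimal under one linear minimum: $1.10.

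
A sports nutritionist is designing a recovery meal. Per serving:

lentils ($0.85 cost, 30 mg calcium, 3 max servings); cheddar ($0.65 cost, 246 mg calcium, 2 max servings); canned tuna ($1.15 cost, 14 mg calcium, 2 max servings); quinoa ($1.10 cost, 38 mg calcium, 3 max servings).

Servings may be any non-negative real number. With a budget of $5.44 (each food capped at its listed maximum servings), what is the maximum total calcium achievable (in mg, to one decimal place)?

Calcium per dollar: cheddar 378.5, lentils 35.29, quinoa 34.55, canned tuna 12.17.
Take 2 servings of cheddar: spends $1.30, +492.0 mg calcium (running total 492.0 mg).
Take 3 servings of lentils: spends $2.55, +90.0 mg calcium (running total 582.0 mg).
Take 1.445 servings of quinoa: spends $1.59, +54.9 mg calcium (running total 636.9 mg).
Filling greedily by calcium-per-dollar is optimal for one linear limit, giving 636.9 mg.

636.9 mg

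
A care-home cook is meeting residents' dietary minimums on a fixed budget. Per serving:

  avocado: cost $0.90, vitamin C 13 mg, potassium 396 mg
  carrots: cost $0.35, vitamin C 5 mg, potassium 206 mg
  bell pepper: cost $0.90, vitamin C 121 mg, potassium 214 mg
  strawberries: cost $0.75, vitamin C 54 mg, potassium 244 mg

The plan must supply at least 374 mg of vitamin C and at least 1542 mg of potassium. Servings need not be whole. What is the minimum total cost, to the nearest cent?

The cheapest plan sits at a corner of the feasible region — with two constraints it uses at most two foods.
avocado only: max(374/13, 1542/396) = 28.77 servings → $25.89.
carrots only: max(374/5, 1542/206) = 74.8 servings → $26.18.
bell pepper only: max(374/121, 1542/214) = 7.206 servings → $6.49.
strawberries only: max(374/54, 1542/244) = 6.926 servings → $5.19.
avocado + carrots: intersection lies outside the first quadrant.
avocado + bell pepper with both tight: 2.361 servings and 2.837 servings → $4.68.
avocado + strawberries: the both-tight solution has a negative serving — not a feasible corner.
carrots + bell pepper with both tight: 4.466 servings and 2.906 servings → $4.18.
carrots + strawberries: intersection lies outside the first quadrant.
bell pepper + strawberries with both tight: 0.4446 servings and 5.93 servings → $4.85.
Cheapest feasible corner: $4.18.

$4.18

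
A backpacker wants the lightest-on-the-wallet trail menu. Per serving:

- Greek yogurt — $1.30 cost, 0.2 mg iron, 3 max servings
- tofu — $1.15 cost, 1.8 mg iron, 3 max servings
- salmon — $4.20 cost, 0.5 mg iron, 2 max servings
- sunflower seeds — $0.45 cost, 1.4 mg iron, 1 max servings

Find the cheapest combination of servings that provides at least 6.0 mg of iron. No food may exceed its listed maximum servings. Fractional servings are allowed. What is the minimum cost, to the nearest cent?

Cost per mg of iron: sunflower seeds $0.3214, tofu $0.6389, Greek yogurt $6.5000, salmon $8.4000.
Take 1 serving of sunflower seeds: +1.4 mg iron for $0.45 (total $0.45, still need 4.6 mg).
Take 2.556 servings of tofu: +4.6 mg iron for $2.94 (total $3.39, still need 0.0 mg).
Greedy by cheapest-per-mg is optimal for a single linear constraint, so the minimum cost is $3.39.

$3.39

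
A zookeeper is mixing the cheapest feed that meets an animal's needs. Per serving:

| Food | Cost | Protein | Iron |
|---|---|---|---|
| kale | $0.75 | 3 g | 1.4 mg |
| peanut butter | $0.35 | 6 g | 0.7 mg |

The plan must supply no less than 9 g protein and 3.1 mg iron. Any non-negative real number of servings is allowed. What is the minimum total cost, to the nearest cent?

For a min-cost LP with two ≥-constraints, a basic feasible solution has at most two positive variables.
kale only: max(9/3, 3.1/1.4) = 3 servings → $2.25.
peanut butter only: max(9/6, 3.1/0.7) = 4.429 servings → $1.55.
kale + peanut butter with both tight: 1.952 servings and 0.5238 servings → $1.65.
Cheapest feasible corner: $1.55.

$1.55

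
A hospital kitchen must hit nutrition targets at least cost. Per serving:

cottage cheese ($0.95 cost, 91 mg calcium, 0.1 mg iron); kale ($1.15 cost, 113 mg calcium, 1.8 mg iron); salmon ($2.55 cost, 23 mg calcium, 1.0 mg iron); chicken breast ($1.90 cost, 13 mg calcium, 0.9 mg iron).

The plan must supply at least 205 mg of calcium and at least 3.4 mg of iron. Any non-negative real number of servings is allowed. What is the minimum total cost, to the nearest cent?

$2.17

A basic optimal solution has at most two foods positive. Try each food alone and each pair with both targets met exactly.
cottage cheese only: max(205/91, 3.4/0.1) = 34 servings → $32.30.
kale only: max(205/113, 3.4/1.8) = 1.889 servings → $2.17.
salmon only: max(205/23, 3.4/1.0) = 8.913 servings → $22.73.
chicken breast only: max(205/13, 3.4/0.9) = 15.77 servings → $29.96.
cottage cheese + kale: intersection lies outside the first quadrant.
cottage cheese + salmon with both tight: 1.43 servings and 3.257 servings → $9.66.
cottage cheese + chicken breast with both tight: 1.741 servings and 3.584 servings → $8.46.
kale + salmon with both tight: 1.771 servings and 0.2123 servings → $2.58.
kale + chicken breast with both tight: 1.792 servings and 0.1941 servings → $2.43.
salmon + chicken breast: intersection lies outside the first quadrant.
The minimum over all feasible corners is $2.17.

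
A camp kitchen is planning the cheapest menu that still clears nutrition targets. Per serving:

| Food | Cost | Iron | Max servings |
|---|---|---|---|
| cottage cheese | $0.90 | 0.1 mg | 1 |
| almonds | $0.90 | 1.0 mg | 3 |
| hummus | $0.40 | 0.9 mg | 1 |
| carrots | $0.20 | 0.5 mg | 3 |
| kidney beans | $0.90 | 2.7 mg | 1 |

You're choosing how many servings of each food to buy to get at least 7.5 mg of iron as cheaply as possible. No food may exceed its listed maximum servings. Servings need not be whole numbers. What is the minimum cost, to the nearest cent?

$4.06

Cost per mg of iron: kidney beans $0.3333, carrots $0.4000, hummus $0.4444, almonds $0.9000, cottage cheese $9.0000.
Take 1 serving of kidney beans: +2.7 mg iron for $0.90 (total $0.90, still need 4.8 mg).
Take 3 servings of carrots: +1.5 mg iron for $0.60 (total $1.50, still need 3.3 mg).
Take 1 serving of hummus: +0.9 mg iron for $0.40 (total $1.90, still need 2.4 mg).
Take 2.4 servings of almonds: +2.4 mg iron for $2.16 (total $4.06, still need 0.0 mg).
Filling from the cheapest source first is optimal under one linear minimum: $4.06.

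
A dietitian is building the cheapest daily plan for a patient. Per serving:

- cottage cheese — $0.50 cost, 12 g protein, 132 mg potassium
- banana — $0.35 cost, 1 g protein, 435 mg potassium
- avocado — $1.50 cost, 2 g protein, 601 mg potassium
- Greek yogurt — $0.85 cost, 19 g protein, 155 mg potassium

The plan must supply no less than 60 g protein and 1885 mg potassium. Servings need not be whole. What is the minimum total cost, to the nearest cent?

With two linear requirements the optimum uses one or two foods; enumerate the corners.
cottage cheese only: max(60/12, 1885/132) = 14.28 servings → $7.14.
banana only: max(60/1, 1885/435) = 60 servings → $21.00.
avocado only: max(60/2, 1885/601) = 30 servings → $45.00.
Greek yogurt only: max(60/19, 1885/155) = 12.16 servings → $10.34.
cottage cheese + banana with both tight: 4.759 servings and 2.889 servings → $3.39.
cottage cheese + avocado with both tight: 4.647 servings and 2.116 servings → $5.50.
cottage cheese + Greek yogurt: the both-tight solution has a negative serving — not a feasible corner.
banana + avocado: intersection lies outside the first quadrant.
banana + Greek yogurt with both tight: 3.269 servings and 2.986 servings → $3.68.
avocado + Greek yogurt with both tight: 2.387 servings and 2.907 servings → $6.05.
Cheapest feasible corner: $3.39.

$3.39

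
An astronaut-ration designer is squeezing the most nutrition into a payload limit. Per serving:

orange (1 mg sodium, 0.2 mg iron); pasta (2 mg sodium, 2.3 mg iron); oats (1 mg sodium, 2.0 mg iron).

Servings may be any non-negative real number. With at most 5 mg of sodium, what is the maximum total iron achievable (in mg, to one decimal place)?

Iron per mg sodium: oats 2, pasta 1.15, orange 0.2.
With no serving limits, spend the whole sodium allowance on oats: 5 mg / 1 mg × 2.0 mg = 10.0 mg.

10.0 mg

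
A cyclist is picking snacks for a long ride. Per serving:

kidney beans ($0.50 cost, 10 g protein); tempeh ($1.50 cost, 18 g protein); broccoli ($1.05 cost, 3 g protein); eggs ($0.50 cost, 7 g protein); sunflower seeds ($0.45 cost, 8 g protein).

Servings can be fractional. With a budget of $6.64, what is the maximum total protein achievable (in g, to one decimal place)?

132.8 g

Protein per dollar: kidney beans 20, sunflower seeds 17.78, eggs 14, tempeh 12, broccoli 2.857.
With no serving limits, spend the whole cost allowance on kidney beans: $6.64 / $0.50 × 10 g = 132.8 g.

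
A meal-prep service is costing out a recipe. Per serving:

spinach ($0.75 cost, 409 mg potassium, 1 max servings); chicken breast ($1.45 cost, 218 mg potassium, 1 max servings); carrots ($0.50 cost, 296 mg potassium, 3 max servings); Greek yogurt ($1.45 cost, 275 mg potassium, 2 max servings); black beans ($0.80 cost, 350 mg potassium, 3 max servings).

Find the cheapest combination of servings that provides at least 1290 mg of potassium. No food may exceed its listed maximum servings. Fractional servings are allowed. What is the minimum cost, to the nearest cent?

$2.24

Cost per mg of potassium: carrots $0.0017, spinach $0.0018, black beans $0.0023, Greek yogurt $0.0053, chicken breast $0.0067.
Take 3 servings of carrots: +888.0 mg potassium for $1.50 (total $1.50, still need 402.0 mg).
Take 0.9829 servings of spinach: +402.0 mg potassium for $0.74 (total $2.24, still need 0.0 mg).
Greedy by cheapest-per-mg is optimal for a single linear constraint, so the minimum cost is $2.24.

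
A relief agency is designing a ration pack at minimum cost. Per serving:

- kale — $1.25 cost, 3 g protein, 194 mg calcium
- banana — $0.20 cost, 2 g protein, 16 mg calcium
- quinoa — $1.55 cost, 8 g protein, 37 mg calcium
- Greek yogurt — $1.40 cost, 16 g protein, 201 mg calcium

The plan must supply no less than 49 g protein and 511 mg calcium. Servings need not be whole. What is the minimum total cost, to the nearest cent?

A basic optimal solution has at most two foods positive. Try each food alone and each pair with both targets met exactly.
kale only: max(49/3, 511/194) = 16.33 servings → $20.42.
banana only: max(49/2, 511/16) = 31.94 servings → $6.39.
quinoa only: max(49/8, 511/37) = 13.81 servings → $21.41.
Greek yogurt only: max(49/16, 511/201) = 3.062 servings → $4.29.
kale + banana with both tight: 0.7 servings and 23.45 servings → $5.57.
kale + quinoa with both tight: 1.579 servings and 5.533 servings → $10.55.
kale + Greek yogurt with both targets exact would need a negative amount; discard.
banana + quinoa: the both-tight solution has a negative serving — not a feasible corner.
banana + Greek yogurt with both tight: 11.46 servings and 1.63 servings → $4.57.
quinoa + Greek yogurt with both tight: 1.647 servings and 2.239 servings → $5.69.
So the least-cost plan costs $4.29.

$4.29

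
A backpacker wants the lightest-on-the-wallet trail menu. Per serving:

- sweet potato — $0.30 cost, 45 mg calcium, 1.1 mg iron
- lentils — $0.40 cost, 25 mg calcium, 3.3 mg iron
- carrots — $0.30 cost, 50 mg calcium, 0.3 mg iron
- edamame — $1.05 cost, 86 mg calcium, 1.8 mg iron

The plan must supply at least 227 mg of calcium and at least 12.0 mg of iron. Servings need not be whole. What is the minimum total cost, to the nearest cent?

$2.07

For a min-cost LP with two ≥-constraints, a basic feasible solution has at most two positive variables.
sweet potato only: max(227/45, 12.0/1.1) = 10.91 servings → $3.27.
lentils only: max(227/25, 12.0/3.3) = 9.08 servings → $3.63.
carrots only: max(227/50, 12.0/0.3) = 40 servings → $12.00.
edamame only: max(227/86, 12.0/1.8) = 6.667 servings → $7.00.
sweet potato + lentils with both tight: 3.712 servings and 2.399 servings → $2.07.
sweet potato + carrots: intersection lies outside the first quadrant.
sweet potato + edamame: the both-tight solution has a negative serving — not a feasible corner.
lentils + carrots with both tight: 3.377 servings and 2.851 servings → $2.21.
lentils + edamame with both tight: 2.611 servings and 1.881 servings → $3.02.
carrots + edamame with both targets exact would need a negative amount; discard.
Cheapest feasible corner: $2.07.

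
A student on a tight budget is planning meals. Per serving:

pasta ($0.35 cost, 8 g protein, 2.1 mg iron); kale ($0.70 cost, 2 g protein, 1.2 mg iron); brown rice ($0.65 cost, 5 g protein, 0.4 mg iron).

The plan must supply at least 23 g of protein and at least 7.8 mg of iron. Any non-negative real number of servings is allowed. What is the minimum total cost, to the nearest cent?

pasta only: max(23/8, 7.8/2.1) = 3.714 servings → $1.30.
kale only: max(23/2, 7.8/1.2) = 11.5 servings → $8.05.
brown rice only: max(23/5, 7.8/0.4) = 19.5 servings → $12.68.
pasta + kale with both tight: 2.222 servings and 2.611 servings → $2.61.
pasta + brown rice: the both-tight solution has a negative serving — not a feasible corner.
kale + brown rice with both tight: 5.731 servings and 2.308 servings → $5.51.
So the least-cost plan costs $1.30.

$1.30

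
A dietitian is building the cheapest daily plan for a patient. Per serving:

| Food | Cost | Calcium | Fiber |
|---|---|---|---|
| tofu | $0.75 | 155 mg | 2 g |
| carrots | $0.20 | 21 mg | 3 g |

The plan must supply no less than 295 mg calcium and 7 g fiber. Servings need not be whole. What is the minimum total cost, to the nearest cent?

$1.54

Check every corner: each single food scaled to meet both minima, and each pair solved so both constraints bind.
tofu only: max(295/155, 7/2) = 3.5 servings → $2.62.
carrots only: max(295/21, 7/3) = 14.05 servings → $2.81.
tofu + carrots with both tight: 1.745 servings and 1.17 servings → $1.54.
Cheapest feasible corner: $1.54.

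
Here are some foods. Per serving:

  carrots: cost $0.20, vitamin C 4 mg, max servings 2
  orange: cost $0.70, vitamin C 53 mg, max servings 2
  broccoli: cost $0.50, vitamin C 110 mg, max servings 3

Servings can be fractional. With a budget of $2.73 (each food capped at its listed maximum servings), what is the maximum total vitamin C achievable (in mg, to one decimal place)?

Vitamin C per dollar: broccoli 220, orange 75.71, carrots 20.
Take 3 servings of broccoli: spends $1.50, +330.0 mg vitamin C (running total 330.0 mg).
Take 1.757 servings of orange: spends $1.23, +93.1 mg vitamin C (running total 423.1 mg).
Greedy by best ratio exhausts the cost allowance optimally: 423.1 mg.

423.1 mg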